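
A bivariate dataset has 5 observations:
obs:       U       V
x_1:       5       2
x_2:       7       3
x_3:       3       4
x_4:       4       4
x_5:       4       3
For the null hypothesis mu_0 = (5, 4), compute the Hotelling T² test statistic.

Step 1 — sample mean vector:
  mean(U) = (5 + 7 + 3 + 4 + 4) / 5 = 23/5 = 4.6
  mean(V) = (2 + 3 + 4 + 4 + 3) / 5 = 16/5 = 3.2
  x̄ = (4.6, 3.2),  deviation x̄ - mu_0 = (4.6, 3.2) - (5, 4) = (-0.4, -0.8).

Step 2 — sample covariance matrix, S[i,j] = (1/(n-1)) · Σ_k (x_{k,i} - mean_i) · (x_{k,j} - mean_j), divisor n-1 = 4:
  S[U,U] = ((0.4)·(0.4) + (2.4)·(2.4) + (-1.6)·(-1.6) + (-0.6)·(-0.6) + (-0.6)·(-0.6)) / 4 = 9.2/4 = 2.3
  S[U,V] = ((0.4)·(-1.2) + (2.4)·(-0.2) + (-1.6)·(0.8) + (-0.6)·(0.8) + (-0.6)·(-0.2)) / 4 = -2.6/4 = -0.65
  S[V,V] = ((-1.2)·(-1.2) + (-0.2)·(-0.2) + (0.8)·(0.8) + (0.8)·(0.8) + (-0.2)·(-0.2)) / 4 = 2.8/4 = 0.7
  S = [[2.3, -0.65],
 [-0.65, 0.7]].

Step 3 — invert S. det(S) = 2.3·0.7 - (-0.65)² = 1.1875.
  S^{-1} = (1/det) · [[d, -b], [-b, a]] = [[0.5895, 0.5474],
 [0.5474, 1.9368]].

Step 4 — quadratic form (x̄ - mu_0)^T · S^{-1} · (x̄ - mu_0):
  S^{-1} · (x̄ - mu_0) = (-0.6737, -1.7684),
  (x̄ - mu_0)^T · [...] = (-0.4)·(-0.6737) + (-0.8)·(-1.7684) = 1.6842.

Step 5 — scale by n: T² = 5 · 1.6842 = 8.4211.

T² ≈ 8.4211


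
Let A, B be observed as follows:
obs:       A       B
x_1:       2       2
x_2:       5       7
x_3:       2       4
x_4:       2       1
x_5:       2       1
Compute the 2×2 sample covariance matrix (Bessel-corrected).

Step 1 — column means:
  mean(A) = (2 + 5 + 2 + 2 + 2) / 5 = 13/5 = 2.6
  mean(B) = (2 + 7 + 4 + 1 + 1) / 5 = 15/5 = 3

Step 2 — sample covariance S[i,j] = (1/(n-1)) · Σ_k (x_{k,i} - mean_i) · (x_{k,j} - mean_j), with n-1 = 4.
  S[A,A] = ((-0.6)·(-0.6) + (2.4)·(2.4) + (-0.6)·(-0.6) + (-0.6)·(-0.6) + (-0.6)·(-0.6)) / 4 = 7.2/4 = 1.8
  S[A,B] = ((-0.6)·(-1) + (2.4)·(4) + (-0.6)·(1) + (-0.6)·(-2) + (-0.6)·(-2)) / 4 = 12/4 = 3
  S[B,B] = ((-1)·(-1) + (4)·(4) + (1)·(1) + (-2)·(-2) + (-2)·(-2)) / 4 = 26/4 = 6.5

S is symmetric (S[j,i] = S[i,j]). Assembling:

S = [[1.8, 3],
 [3, 6.5]]


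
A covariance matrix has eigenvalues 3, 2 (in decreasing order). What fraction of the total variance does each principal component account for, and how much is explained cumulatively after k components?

Step 1 — total variance = trace(Sigma) = Σ λ_i = 3 + 2 = 5.

Step 2 — fraction explained by component i = λ_i / Σ λ:
  PC1: 3/5 = 0.6
  PC2: 2/5 = 0.4

Step 3 — cumulative fraction after k components = (λ_1 + ... + λ_k) / Σ λ:
  k = 1: 3/5 = 0.6
  k = 2: (3 + 2)/5 = 5/5 = 1

Summary (fraction, with percent):

explained: PC1 0.6 (60%), PC2 0.4 (40%);  cumulative: 0.6, 1


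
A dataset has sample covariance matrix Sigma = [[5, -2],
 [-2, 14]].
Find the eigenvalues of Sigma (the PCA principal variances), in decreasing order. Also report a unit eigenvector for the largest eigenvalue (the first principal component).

Step 1 — characteristic polynomial of 2×2 Sigma:
  det(Sigma - λI) = λ² - trace · λ + det = 0.
  trace = 5 + 14 = 19, det = 5·14 - (-2)² = 66.
Step 2 — discriminant:
  Δ = trace² - 4·det = 361 - 264 = 97.
Step 3 — eigenvalues:
  λ = (trace ± √Δ)/2 = (19 ± 9.8489)/2,
  λ_1 = 14.4244,  λ_2 = 4.5756.

Step 4 — unit eigenvector for λ_1: solve (Sigma - λ_1 I)v = 0. First row:
  (5 - 14.4244)·v_x + (-2)·v_y = 0, i.e. (-9.4244)·v_x + (-2)·v_y = 0,
  so v ∝ (b, λ_1 - a) = (-2, 9.4244); multiply by -1 so the first entry is positive: u = (2, -9.4244).
  ||u|| = √((2)² + (-9.4244)²) = √(92.8199) ≈ 9.6343,
  v_1 = u/||u|| ≈ (0.2076, -0.9782) (||v_1|| = 1).

λ_1 = 14.4244,  λ_2 = 4.5756;  v_1 ≈ (0.2076, -0.9782)


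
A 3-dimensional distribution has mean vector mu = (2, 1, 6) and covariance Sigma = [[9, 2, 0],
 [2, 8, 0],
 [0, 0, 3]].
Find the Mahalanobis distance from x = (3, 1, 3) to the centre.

Step 1 — centre the observation: (x - mu) = (1, 0, -3).

Step 2 — invert Sigma (cofactor / det for 3×3, or solve directly):
  Sigma^{-1} = [[0.1176, -0.0294, 0],
 [-0.0294, 0.1324, 0],
 [0, 0, 0.3333]].

Step 3 — form the quadratic (x - mu)^T · Sigma^{-1} · (x - mu):
  Sigma^{-1} · (x - mu) = (0.1176, -0.0294, -1).
  (x - mu)^T · [Sigma^{-1} · (x - mu)] = (1)·(0.1176) + (0)·(-0.0294) + (-3)·(-1) = 3.1176.

Step 4 — take square root: d = √(3.1176) ≈ 1.7657.

d(x, mu) = √(3.1176) ≈ 1.7657


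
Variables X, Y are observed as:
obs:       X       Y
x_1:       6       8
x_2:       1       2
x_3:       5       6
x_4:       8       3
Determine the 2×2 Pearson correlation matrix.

Step 1 — column means:
  mean(X) = (6 + 1 + 5 + 8) / 4 = 20/4 = 5
  mean(Y) = (8 + 2 + 6 + 3) / 4 = 19/4 = 4.75

Step 2 — sample variances and covariances s[i,j] = (1/(n-1)) · Σ_k (x_{k,i} - mean_i) · (x_{k,j} - mean_j), with n-1 = 3:
  s[X,X] = ((1)·(1) + (-4)·(-4) + (0)·(0) + (3)·(3)) / 3 = 26/3 = 8.6667
  s[X,Y] = ((1)·(3.25) + (-4)·(-2.75) + (0)·(1.25) + (3)·(-1.75)) / 3 = 9/3 = 3
  s[Y,Y] = ((3.25)·(3.25) + (-2.75)·(-2.75) + (1.25)·(1.25) + (-1.75)·(-1.75)) / 3 = 22.75/3 = 7.5833
  Sample standard deviations s_i = √(s[i,i]):
  s(X) = √(8.6667) = 2.9439
  s(Y) = √(7.5833) = 2.7538

Step 3 — r_{ij} = s_{ij} / (s_i · s_j):
  r[X,X] = 1 (diagonal).
  r[X,Y] = 3 / (2.9439 · 2.7538) = 3 / 8.1069 = 0.3701
  r[Y,Y] = 1 (diagonal).

R is symmetric with unit diagonal. Assembling:

R = [[1, 0.3701],
 [0.3701, 1]]


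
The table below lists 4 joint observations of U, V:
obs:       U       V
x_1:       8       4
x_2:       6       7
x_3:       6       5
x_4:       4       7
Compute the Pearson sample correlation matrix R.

Step 1 — column means:
  mean(U) = (8 + 6 + 6 + 4) / 4 = 24/4 = 6
  mean(V) = (4 + 7 + 5 + 7) / 4 = 23/4 = 5.75

Step 2 — sample variances and covariances s[i,j] = (1/(n-1)) · Σ_k (x_{k,i} - mean_i) · (x_{k,j} - mean_j), with n-1 = 3:
  s[U,U] = ((2)·(2) + (0)·(0) + (0)·(0) + (-2)·(-2)) / 3 = 8/3 = 2.6667
  s[U,V] = ((2)·(-1.75) + (0)·(1.25) + (0)·(-0.75) + (-2)·(1.25)) / 3 = -6/3 = -2
  s[V,V] = ((-1.75)·(-1.75) + (1.25)·(1.25) + (-0.75)·(-0.75) + (1.25)·(1.25)) / 3 = 6.75/3 = 2.25
  Sample standard deviations s_i = √(s[i,i]):
  s(U) = √(2.6667) = 1.633
  s(V) = √(2.25) = 1.5

Step 3 — r_{ij} = s_{ij} / (s_i · s_j):
  r[U,U] = 1 (diagonal).
  r[U,V] = -2 / (1.633 · 1.5) = -2 / 2.4495 = -0.8165
  r[V,V] = 1 (diagonal).

R is symmetric with unit diagonal. Assembling:

R = [[1, -0.8165],
 [-0.8165, 1]]


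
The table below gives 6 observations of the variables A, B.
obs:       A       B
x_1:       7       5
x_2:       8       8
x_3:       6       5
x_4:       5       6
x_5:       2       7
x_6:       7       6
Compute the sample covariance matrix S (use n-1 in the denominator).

Step 1 — column means:
  mean(A) = (7 + 8 + 6 + 5 + 2 + 7) / 6 = 35/6 = 5.8333
  mean(B) = (5 + 8 + 5 + 6 + 7 + 6) / 6 = 37/6 = 6.1667

Step 2 — sample covariance S[i,j] = (1/(n-1)) · Σ_k (x_{k,i} - mean_i) · (x_{k,j} - mean_j), with n-1 = 5.
  S[A,A] = ((1.1667)·(1.1667) + (2.1667)·(2.1667) + (0.1667)·(0.1667) + (-0.8333)·(-0.8333) + (-3.8333)·(-3.8333) + (1.1667)·(1.1667)) / 5 = 22.8333/5 = 4.5667
  S[A,B] = ((1.1667)·(-1.1667) + (2.1667)·(1.8333) + (0.1667)·(-1.1667) + (-0.8333)·(-0.1667) + (-3.8333)·(0.8333) + (1.1667)·(-0.1667)) / 5 = -0.8333/5 = -0.1667
  S[B,B] = ((-1.1667)·(-1.1667) + (1.8333)·(1.8333) + (-1.1667)·(-1.1667) + (-0.1667)·(-0.1667) + (0.8333)·(0.8333) + (-0.1667)·(-0.1667)) / 5 = 6.8333/5 = 1.3667

S is symmetric (S[j,i] = S[i,j]). Assembling:

S = [[4.5667, -0.1667],
 [-0.1667, 1.3667]]


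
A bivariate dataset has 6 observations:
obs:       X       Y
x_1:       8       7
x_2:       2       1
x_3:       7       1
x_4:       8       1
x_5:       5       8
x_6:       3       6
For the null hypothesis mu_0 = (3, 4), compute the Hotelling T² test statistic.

Step 1 — sample mean vector:
  mean(X) = (8 + 2 + 7 + 8 + 5 + 3) / 6 = 33/6 = 5.5
  mean(Y) = (7 + 1 + 1 + 1 + 8 + 6) / 6 = 24/6 = 4
  x̄ = (5.5, 4),  deviation x̄ - mu_0 = (5.5, 4) - (3, 4) = (2.5, 0).

Step 2 — sample covariance matrix, S[i,j] = (1/(n-1)) · Σ_k (x_{k,i} - mean_i) · (x_{k,j} - mean_j), divisor n-1 = 5:
  S[X,X] = ((2.5)·(2.5) + (-3.5)·(-3.5) + (1.5)·(1.5) + (2.5)·(2.5) + (-0.5)·(-0.5) + (-2.5)·(-2.5)) / 5 = 33.5/5 = 6.7
  S[X,Y] = ((2.5)·(3) + (-3.5)·(-3) + (1.5)·(-3) + (2.5)·(-3) + (-0.5)·(4) + (-2.5)·(2)) / 5 = -1/5 = -0.2
  S[Y,Y] = ((3)·(3) + (-3)·(-3) + (-3)·(-3) + (-3)·(-3) + (4)·(4) + (2)·(2)) / 5 = 56/5 = 11.2
  S = [[6.7, -0.2],
 [-0.2, 11.2]].

Step 3 — invert S. det(S) = 6.7·11.2 - (-0.2)² = 75.
  S^{-1} = (1/det) · [[d, -b], [-b, a]] = [[0.1493, 0.0027],
 [0.0027, 0.0893]].

Step 4 — quadratic form (x̄ - mu_0)^T · S^{-1} · (x̄ - mu_0):
  S^{-1} · (x̄ - mu_0) = (0.3733, 0.0067),
  (x̄ - mu_0)^T · [...] = (2.5)·(0.3733) + (0)·(0.0067) = 0.9333.

Step 5 — scale by n: T² = 6 · 0.9333 = 5.6.

T² ≈ 5.6


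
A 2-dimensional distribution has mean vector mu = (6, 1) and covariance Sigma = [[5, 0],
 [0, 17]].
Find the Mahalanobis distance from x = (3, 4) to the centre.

Step 1 — centre the observation: (x - mu) = (-3, 3).

Step 2 — invert Sigma. det(Sigma) = 5·17 - (0)² = 85.
  Sigma^{-1} = (1/det) · [[d, -b], [-b, a]] = [[0.2, 0],
 [0, 0.0588]].

Step 3 — form the quadratic (x - mu)^T · Sigma^{-1} · (x - mu):
  Sigma^{-1} · (x - mu) = (-0.6, 0.1765).
  (x - mu)^T · [Sigma^{-1} · (x - mu)] = (-3)·(-0.6) + (3)·(0.1765) = 2.3294.

Step 4 — take square root: d = √(2.3294) ≈ 1.5262.

d(x, mu) = √(2.3294) ≈ 1.5262


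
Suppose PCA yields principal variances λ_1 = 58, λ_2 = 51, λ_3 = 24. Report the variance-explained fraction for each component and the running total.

Step 1 — total variance = trace(Sigma) = Σ λ_i = 58 + 51 + 24 = 133.

Step 2 — fraction explained by component i = λ_i / Σ λ:
  PC1: 58/133 = 0.4361
  PC2: 51/133 = 0.3835
  PC3: 24/133 = 0.1805

Step 3 — cumulative fraction after k components = (λ_1 + ... + λ_k) / Σ λ:
  k = 1: 58/133 = 0.4361
  k = 2: (58 + 51)/133 = 109/133 = 0.8195
  k = 3: (58 + 51 + 24)/133 = 133/133 = 1

Summary (fraction, with percent):

explained: PC1 0.4361 (43.61%), PC2 0.3835 (38.35%), PC3 0.1805 (18.05%);  cumulative: 0.4361, 0.8195, 1


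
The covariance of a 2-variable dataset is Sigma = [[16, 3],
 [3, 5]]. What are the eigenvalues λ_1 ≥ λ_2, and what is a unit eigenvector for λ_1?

Step 1 — characteristic polynomial of 2×2 Sigma:
  det(Sigma - λI) = λ² - trace · λ + det = 0.
  trace = 16 + 5 = 21, det = 16·5 - (3)² = 71.
Step 2 — discriminant:
  Δ = trace² - 4·det = 441 - 284 = 157.
Step 3 — eigenvalues:
  λ = (trace ± √Δ)/2 = (21 ± 12.53)/2,
  λ_1 = 16.765,  λ_2 = 4.235.

Step 4 — unit eigenvector for λ_1: solve (Sigma - λ_1 I)v = 0. First row:
  (16 - 16.765)·v_x + (3)·v_y = 0, i.e. (-0.765)·v_x + (3)·v_y = 0,
  so v ∝ (b, λ_1 - a) = (3, 0.765) = u.
  ||u|| = √((3)² + (0.765)²) = √(9.5852) ≈ 3.096,
  v_1 = u/||u|| ≈ (0.969, 0.2471) (||v_1|| = 1).

λ_1 = 16.765,  λ_2 = 4.235;  v_1 ≈ (0.969, 0.2471)


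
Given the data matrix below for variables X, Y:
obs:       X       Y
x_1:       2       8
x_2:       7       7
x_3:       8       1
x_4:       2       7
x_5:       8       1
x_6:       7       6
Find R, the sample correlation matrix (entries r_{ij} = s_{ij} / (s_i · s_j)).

Step 1 — column means:
  mean(X) = (2 + 7 + 8 + 2 + 8 + 7) / 6 = 34/6 = 5.6667
  mean(Y) = (8 + 7 + 1 + 7 + 1 + 6) / 6 = 30/6 = 5

Step 2 — sample variances and covariances s[i,j] = (1/(n-1)) · Σ_k (x_{k,i} - mean_i) · (x_{k,j} - mean_j), with n-1 = 5:
  s[X,X] = ((-3.6667)·(-3.6667) + (1.3333)·(1.3333) + (2.3333)·(2.3333) + (-3.6667)·(-3.6667) + (2.3333)·(2.3333) + (1.3333)·(1.3333)) / 5 = 41.3333/5 = 8.2667
  s[X,Y] = ((-3.6667)·(3) + (1.3333)·(2) + (2.3333)·(-4) + (-3.6667)·(2) + (2.3333)·(-4) + (1.3333)·(1)) / 5 = -33/5 = -6.6
  s[Y,Y] = ((3)·(3) + (2)·(2) + (-4)·(-4) + (2)·(2) + (-4)·(-4) + (1)·(1)) / 5 = 50/5 = 10
  Sample standard deviations s_i = √(s[i,i]):
  s(X) = √(8.2667) = 2.8752
  s(Y) = √(10) = 3.1623

Step 3 — r_{ij} = s_{ij} / (s_i · s_j):
  r[X,X] = 1 (diagonal).
  r[X,Y] = -6.6 / (2.8752 · 3.1623) = -6.6 / 9.0921 = -0.7259
  r[Y,Y] = 1 (diagonal).

R is symmetric with unit diagonal. Assembling:

R = [[1, -0.7259],
 [-0.7259, 1]]


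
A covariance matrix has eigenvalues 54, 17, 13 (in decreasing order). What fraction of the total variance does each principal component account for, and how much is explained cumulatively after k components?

Step 1 — total variance = trace(Sigma) = Σ λ_i = 54 + 17 + 13 = 84.

Step 2 — fraction explained by component i = λ_i / Σ λ:
  PC1: 54/84 = 0.6429
  PC2: 17/84 = 0.2024
  PC3: 13/84 = 0.1548

Step 3 — cumulative fraction after k components = (λ_1 + ... + λ_k) / Σ λ:
  k = 1: 54/84 = 0.6429
  k = 2: (54 + 17)/84 = 71/84 = 0.8452
  k = 3: (54 + 17 + 13)/84 = 84/84 = 1

Summary (fraction, with percent):

explained: PC1 0.6429 (64.29%), PC2 0.2024 (20.24%), PC3 0.1548 (15.48%);  cumulative: 0.6429, 0.8452, 1


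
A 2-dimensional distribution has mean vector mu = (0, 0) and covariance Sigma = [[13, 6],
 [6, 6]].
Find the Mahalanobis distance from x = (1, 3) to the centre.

Step 1 — centre the observation: (x - mu) = (1, 3).

Step 2 — invert Sigma. det(Sigma) = 13·6 - (6)² = 42.
  Sigma^{-1} = (1/det) · [[d, -b], [-b, a]] = [[0.1429, -0.1429],
 [-0.1429, 0.3095]].

Step 3 — form the quadratic (x - mu)^T · Sigma^{-1} · (x - mu):
  Sigma^{-1} · (x - mu) = (-0.2857, 0.7857).
  (x - mu)^T · [Sigma^{-1} · (x - mu)] = (1)·(-0.2857) + (3)·(0.7857) = 2.0714.

Step 4 — take square root: d = √(2.0714) ≈ 1.4392.

d(x, mu) = √(2.0714) ≈ 1.4392


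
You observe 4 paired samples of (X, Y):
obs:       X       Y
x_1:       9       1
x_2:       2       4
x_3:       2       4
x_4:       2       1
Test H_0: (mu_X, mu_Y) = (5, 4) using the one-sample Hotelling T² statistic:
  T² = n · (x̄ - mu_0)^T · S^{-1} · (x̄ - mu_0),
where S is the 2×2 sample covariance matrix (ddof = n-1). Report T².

Step 1 — sample mean vector:
  mean(X) = (9 + 2 + 2 + 2) / 4 = 15/4 = 3.75
  mean(Y) = (1 + 4 + 4 + 1) / 4 = 10/4 = 2.5
  x̄ = (3.75, 2.5),  deviation x̄ - mu_0 = (3.75, 2.5) - (5, 4) = (-1.25, -1.5).

Step 2 — sample covariance matrix, S[i,j] = (1/(n-1)) · Σ_k (x_{k,i} - mean_i) · (x_{k,j} - mean_j), divisor n-1 = 3:
  S[X,X] = ((5.25)·(5.25) + (-1.75)·(-1.75) + (-1.75)·(-1.75) + (-1.75)·(-1.75)) / 3 = 36.75/3 = 12.25
  S[X,Y] = ((5.25)·(-1.5) + (-1.75)·(1.5) + (-1.75)·(1.5) + (-1.75)·(-1.5)) / 3 = -10.5/3 = -3.5
  S[Y,Y] = ((-1.5)·(-1.5) + (1.5)·(1.5) + (1.5)·(1.5) + (-1.5)·(-1.5)) / 3 = 9/3 = 3
  S = [[12.25, -3.5],
 [-3.5, 3]].

Step 3 — invert S. det(S) = 12.25·3 - (-3.5)² = 24.5.
  S^{-1} = (1/det) · [[d, -b], [-b, a]] = [[0.1224, 0.1429],
 [0.1429, 0.5]].

Step 4 — quadratic form (x̄ - mu_0)^T · S^{-1} · (x̄ - mu_0):
  S^{-1} · (x̄ - mu_0) = (-0.3673, -0.9286),
  (x̄ - mu_0)^T · [...] = (-1.25)·(-0.3673) + (-1.5)·(-0.9286) = 1.852.

Step 5 — scale by n: T² = 4 · 1.852 = 7.4082.

T² ≈ 7.4082


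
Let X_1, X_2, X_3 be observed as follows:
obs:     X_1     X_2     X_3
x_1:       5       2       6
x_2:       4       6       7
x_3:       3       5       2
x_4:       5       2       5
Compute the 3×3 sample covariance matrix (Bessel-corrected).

Step 1 — column means:
  mean(X_1) = (5 + 4 + 3 + 5) / 4 = 17/4 = 4.25
  mean(X_2) = (2 + 6 + 5 + 2) / 4 = 15/4 = 3.75
  mean(X_3) = (6 + 7 + 2 + 5) / 4 = 20/4 = 5

Step 2 — sample covariance S[i,j] = (1/(n-1)) · Σ_k (x_{k,i} - mean_i) · (x_{k,j} - mean_j), with n-1 = 3.
  S[X_1,X_1] = ((0.75)·(0.75) + (-0.25)·(-0.25) + (-1.25)·(-1.25) + (0.75)·(0.75)) / 3 = 2.75/3 = 0.9167
  S[X_1,X_2] = ((0.75)·(-1.75) + (-0.25)·(2.25) + (-1.25)·(1.25) + (0.75)·(-1.75)) / 3 = -4.75/3 = -1.5833
  S[X_1,X_3] = ((0.75)·(1) + (-0.25)·(2) + (-1.25)·(-3) + (0.75)·(0)) / 3 = 4/3 = 1.3333
  S[X_2,X_2] = ((-1.75)·(-1.75) + (2.25)·(2.25) + (1.25)·(1.25) + (-1.75)·(-1.75)) / 3 = 12.75/3 = 4.25
  S[X_2,X_3] = ((-1.75)·(1) + (2.25)·(2) + (1.25)·(-3) + (-1.75)·(0)) / 3 = -1/3 = -0.3333
  S[X_3,X_3] = ((1)·(1) + (2)·(2) + (-3)·(-3) + (0)·(0)) / 3 = 14/3 = 4.6667

S is symmetric (S[j,i] = S[i,j]). Assembling:

S = [[0.9167, -1.5833, 1.3333],
 [-1.5833, 4.25, -0.3333],
 [1.3333, -0.3333, 4.6667]]


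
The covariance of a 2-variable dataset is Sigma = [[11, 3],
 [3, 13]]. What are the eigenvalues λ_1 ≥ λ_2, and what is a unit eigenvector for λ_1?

Step 1 — characteristic polynomial of 2×2 Sigma:
  det(Sigma - λI) = λ² - trace · λ + det = 0.
  trace = 11 + 13 = 24, det = 11·13 - (3)² = 134.
Step 2 — discriminant:
  Δ = trace² - 4·det = 576 - 536 = 40.
Step 3 — eigenvalues:
  λ = (trace ± √Δ)/2 = (24 ± 6.3246)/2,
  λ_1 = 15.1623,  λ_2 = 8.8377.

Step 4 — unit eigenvector for λ_1: solve (Sigma - λ_1 I)v = 0. First row:
  (11 - 15.1623)·v_x + (3)·v_y = 0, i.e. (-4.1623)·v_x + (3)·v_y = 0,
  so v ∝ (b, λ_1 - a) = (3, 4.1623) = u.
  ||u|| = √((3)² + (4.1623)²) = √(26.3246) ≈ 5.1307,
  v_1 = u/||u|| ≈ (0.5847, 0.8112) (||v_1|| = 1).

λ_1 = 15.1623,  λ_2 = 8.8377;  v_1 ≈ (0.5847, 0.8112)


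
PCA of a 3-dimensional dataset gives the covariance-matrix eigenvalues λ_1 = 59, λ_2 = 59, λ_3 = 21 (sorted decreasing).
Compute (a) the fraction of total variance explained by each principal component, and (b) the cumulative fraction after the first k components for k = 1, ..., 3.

Step 1 — total variance = trace(Sigma) = Σ λ_i = 59 + 59 + 21 = 139.

Step 2 — fraction explained by component i = λ_i / Σ λ:
  PC1: 59/139 = 0.4245
  PC2: 59/139 = 0.4245
  PC3: 21/139 = 0.1511

Step 3 — cumulative fraction after k components = (λ_1 + ... + λ_k) / Σ λ:
  k = 1: 59/139 = 0.4245
  k = 2: (59 + 59)/139 = 118/139 = 0.8489
  k = 3: (59 + 59 + 21)/139 = 139/139 = 1

Summary (fraction, with percent):

explained: PC1 0.4245 (42.45%), PC2 0.4245 (42.45%), PC3 0.1511 (15.11%);  cumulative: 0.4245, 0.8489, 1


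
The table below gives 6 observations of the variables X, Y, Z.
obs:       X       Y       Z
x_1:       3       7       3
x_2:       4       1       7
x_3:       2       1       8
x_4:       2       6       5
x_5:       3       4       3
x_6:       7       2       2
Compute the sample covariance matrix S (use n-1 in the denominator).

Step 1 — column means:
  mean(X) = (3 + 4 + 2 + 2 + 3 + 7) / 6 = 21/6 = 3.5
  mean(Y) = (7 + 1 + 1 + 6 + 4 + 2) / 6 = 21/6 = 3.5
  mean(Z) = (3 + 7 + 8 + 5 + 3 + 2) / 6 = 28/6 = 4.6667

Step 2 — sample covariance S[i,j] = (1/(n-1)) · Σ_k (x_{k,i} - mean_i) · (x_{k,j} - mean_j), with n-1 = 5.
  S[X,X] = ((-0.5)·(-0.5) + (0.5)·(0.5) + (-1.5)·(-1.5) + (-1.5)·(-1.5) + (-0.5)·(-0.5) + (3.5)·(3.5)) / 5 = 17.5/5 = 3.5
  S[X,Y] = ((-0.5)·(3.5) + (0.5)·(-2.5) + (-1.5)·(-2.5) + (-1.5)·(2.5) + (-0.5)·(0.5) + (3.5)·(-1.5)) / 5 = -8.5/5 = -1.7
  S[X,Z] = ((-0.5)·(-1.6667) + (0.5)·(2.3333) + (-1.5)·(3.3333) + (-1.5)·(0.3333) + (-0.5)·(-1.6667) + (3.5)·(-2.6667)) / 5 = -12/5 = -2.4
  S[Y,Y] = ((3.5)·(3.5) + (-2.5)·(-2.5) + (-2.5)·(-2.5) + (2.5)·(2.5) + (0.5)·(0.5) + (-1.5)·(-1.5)) / 5 = 33.5/5 = 6.7
  S[Y,Z] = ((3.5)·(-1.6667) + (-2.5)·(2.3333) + (-2.5)·(3.3333) + (2.5)·(0.3333) + (0.5)·(-1.6667) + (-1.5)·(-2.6667)) / 5 = -16/5 = -3.2
  S[Z,Z] = ((-1.6667)·(-1.6667) + (2.3333)·(2.3333) + (3.3333)·(3.3333) + (0.3333)·(0.3333) + (-1.6667)·(-1.6667) + (-2.6667)·(-2.6667)) / 5 = 29.3333/5 = 5.8667

S is symmetric (S[j,i] = S[i,j]). Assembling:

S = [[3.5, -1.7, -2.4],
 [-1.7, 6.7, -3.2],
 [-2.4, -3.2, 5.8667]]


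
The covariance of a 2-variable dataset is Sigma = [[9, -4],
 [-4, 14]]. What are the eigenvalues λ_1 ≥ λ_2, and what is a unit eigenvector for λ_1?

Step 1 — characteristic polynomial of 2×2 Sigma:
  det(Sigma - λI) = λ² - trace · λ + det = 0.
  trace = 9 + 14 = 23, det = 9·14 - (-4)² = 110.
Step 2 — discriminant:
  Δ = trace² - 4·det = 529 - 440 = 89.
Step 3 — eigenvalues:
  λ = (trace ± √Δ)/2 = (23 ± 9.434)/2,
  λ_1 = 16.217,  λ_2 = 6.783.

Step 4 — unit eigenvector for λ_1: solve (Sigma - λ_1 I)v = 0. First row:
  (9 - 16.217)·v_x + (-4)·v_y = 0, i.e. (-7.217)·v_x + (-4)·v_y = 0,
  so v ∝ (b, λ_1 - a) = (-4, 7.217); multiply by -1 so the first entry is positive: u = (4, -7.217).
  ||u|| = √((4)² + (-7.217)²) = √(68.085) ≈ 8.2514,
  v_1 = u/||u|| ≈ (0.4848, -0.8746) (||v_1|| = 1).

λ_1 = 16.217,  λ_2 = 6.783;  v_1 ≈ (0.4848, -0.8746)


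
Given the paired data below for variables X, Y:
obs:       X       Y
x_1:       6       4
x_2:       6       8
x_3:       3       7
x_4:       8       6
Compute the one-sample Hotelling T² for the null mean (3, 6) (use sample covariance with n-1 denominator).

Step 1 — sample mean vector:
  mean(X) = (6 + 6 + 3 + 8) / 4 = 23/4 = 5.75
  mean(Y) = (4 + 8 + 7 + 6) / 4 = 25/4 = 6.25
  x̄ = (5.75, 6.25),  deviation x̄ - mu_0 = (5.75, 6.25) - (3, 6) = (2.75, 0.25).

Step 2 — sample covariance matrix, S[i,j] = (1/(n-1)) · Σ_k (x_{k,i} - mean_i) · (x_{k,j} - mean_j), divisor n-1 = 3:
  S[X,X] = ((0.25)·(0.25) + (0.25)·(0.25) + (-2.75)·(-2.75) + (2.25)·(2.25)) / 3 = 12.75/3 = 4.25
  S[X,Y] = ((0.25)·(-2.25) + (0.25)·(1.75) + (-2.75)·(0.75) + (2.25)·(-0.25)) / 3 = -2.75/3 = -0.9167
  S[Y,Y] = ((-2.25)·(-2.25) + (1.75)·(1.75) + (0.75)·(0.75) + (-0.25)·(-0.25)) / 3 = 8.75/3 = 2.9167
  S = [[4.25, -0.9167],
 [-0.9167, 2.9167]].

Step 3 — invert S. det(S) = 4.25·2.9167 - (-0.9167)² = 11.5556.
  S^{-1} = (1/det) · [[d, -b], [-b, a]] = [[0.2524, 0.0793],
 [0.0793, 0.3678]].

Step 4 — quadratic form (x̄ - mu_0)^T · S^{-1} · (x̄ - mu_0):
  S^{-1} · (x̄ - mu_0) = (0.7139, 0.3101),
  (x̄ - mu_0)^T · [...] = (2.75)·(0.7139) + (0.25)·(0.3101) = 2.0409.

Step 5 — scale by n: T² = 4 · 2.0409 = 8.1635.

T² ≈ 8.1635


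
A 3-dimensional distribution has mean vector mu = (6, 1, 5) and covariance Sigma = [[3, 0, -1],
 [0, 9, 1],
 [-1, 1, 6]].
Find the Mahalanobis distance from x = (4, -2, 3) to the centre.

Step 1 — centre the observation: (x - mu) = (-2, -3, -2).

Step 2 — invert Sigma (cofactor / det for 3×3, or solve directly):
  Sigma^{-1} = [[0.3533, -0.0067, 0.06],
 [-0.0067, 0.1133, -0.02],
 [0.06, -0.02, 0.18]].

Step 3 — form the quadratic (x - mu)^T · Sigma^{-1} · (x - mu):
  Sigma^{-1} · (x - mu) = (-0.8067, -0.2867, -0.42).
  (x - mu)^T · [Sigma^{-1} · (x - mu)] = (-2)·(-0.8067) + (-3)·(-0.2867) + (-2)·(-0.42) = 3.3133.

Step 4 — take square root: d = √(3.3133) ≈ 1.8203.

d(x, mu) = √(3.3133) ≈ 1.8203


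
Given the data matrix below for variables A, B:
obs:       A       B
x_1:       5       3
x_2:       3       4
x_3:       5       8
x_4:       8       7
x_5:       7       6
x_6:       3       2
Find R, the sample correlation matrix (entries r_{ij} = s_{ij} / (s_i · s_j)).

Step 1 — column means:
  mean(A) = (5 + 3 + 5 + 8 + 7 + 3) / 6 = 31/6 = 5.1667
  mean(B) = (3 + 4 + 8 + 7 + 6 + 2) / 6 = 30/6 = 5

Step 2 — sample variances and covariances s[i,j] = (1/(n-1)) · Σ_k (x_{k,i} - mean_i) · (x_{k,j} - mean_j), with n-1 = 5:
  s[A,A] = ((-0.1667)·(-0.1667) + (-2.1667)·(-2.1667) + (-0.1667)·(-0.1667) + (2.8333)·(2.8333) + (1.8333)·(1.8333) + (-2.1667)·(-2.1667)) / 5 = 20.8333/5 = 4.1667
  s[A,B] = ((-0.1667)·(-2) + (-2.1667)·(-1) + (-0.1667)·(3) + (2.8333)·(2) + (1.8333)·(1) + (-2.1667)·(-3)) / 5 = 16/5 = 3.2
  s[B,B] = ((-2)·(-2) + (-1)·(-1) + (3)·(3) + (2)·(2) + (1)·(1) + (-3)·(-3)) / 5 = 28/5 = 5.6
  Sample standard deviations s_i = √(s[i,i]):
  s(A) = √(4.1667) = 2.0412
  s(B) = √(5.6) = 2.3664

Step 3 — r_{ij} = s_{ij} / (s_i · s_j):
  r[A,A] = 1 (diagonal).
  r[A,B] = 3.2 / (2.0412 · 2.3664) = 3.2 / 4.8305 = 0.6625
  r[B,B] = 1 (diagonal).

R is symmetric with unit diagonal. Assembling:

R = [[1, 0.6625],
 [0.6625, 1]]


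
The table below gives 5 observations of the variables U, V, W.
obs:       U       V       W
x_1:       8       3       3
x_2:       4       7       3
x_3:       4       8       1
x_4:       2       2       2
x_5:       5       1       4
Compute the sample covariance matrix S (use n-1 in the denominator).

Step 1 — column means:
  mean(U) = (8 + 4 + 4 + 2 + 5) / 5 = 23/5 = 4.6
  mean(V) = (3 + 7 + 8 + 2 + 1) / 5 = 21/5 = 4.2
  mean(W) = (3 + 3 + 1 + 2 + 4) / 5 = 13/5 = 2.6

Step 2 — sample covariance S[i,j] = (1/(n-1)) · Σ_k (x_{k,i} - mean_i) · (x_{k,j} - mean_j), with n-1 = 4.
  S[U,U] = ((3.4)·(3.4) + (-0.6)·(-0.6) + (-0.6)·(-0.6) + (-2.6)·(-2.6) + (0.4)·(0.4)) / 4 = 19.2/4 = 4.8
  S[U,V] = ((3.4)·(-1.2) + (-0.6)·(2.8) + (-0.6)·(3.8) + (-2.6)·(-2.2) + (0.4)·(-3.2)) / 4 = -3.6/4 = -0.9
  S[U,W] = ((3.4)·(0.4) + (-0.6)·(0.4) + (-0.6)·(-1.6) + (-2.6)·(-0.6) + (0.4)·(1.4)) / 4 = 4.2/4 = 1.05
  S[V,V] = ((-1.2)·(-1.2) + (2.8)·(2.8) + (3.8)·(3.8) + (-2.2)·(-2.2) + (-3.2)·(-3.2)) / 4 = 38.8/4 = 9.7
  S[V,W] = ((-1.2)·(0.4) + (2.8)·(0.4) + (3.8)·(-1.6) + (-2.2)·(-0.6) + (-3.2)·(1.4)) / 4 = -8.6/4 = -2.15
  S[W,W] = ((0.4)·(0.4) + (0.4)·(0.4) + (-1.6)·(-1.6) + (-0.6)·(-0.6) + (1.4)·(1.4)) / 4 = 5.2/4 = 1.3

S is symmetric (S[j,i] = S[i,j]). Assembling:

S = [[4.8, -0.9, 1.05],
 [-0.9, 9.7, -2.15],
 [1.05, -2.15, 1.3]]


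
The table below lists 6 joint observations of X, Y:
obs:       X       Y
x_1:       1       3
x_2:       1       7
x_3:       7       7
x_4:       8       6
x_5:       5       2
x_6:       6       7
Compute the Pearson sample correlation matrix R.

Step 1 — column means:
  mean(X) = (1 + 1 + 7 + 8 + 5 + 6) / 6 = 28/6 = 4.6667
  mean(Y) = (3 + 7 + 7 + 6 + 2 + 7) / 6 = 32/6 = 5.3333

Step 2 — sample variances and covariances s[i,j] = (1/(n-1)) · Σ_k (x_{k,i} - mean_i) · (x_{k,j} - mean_j), with n-1 = 5:
  s[X,X] = ((-3.6667)·(-3.6667) + (-3.6667)·(-3.6667) + (2.3333)·(2.3333) + (3.3333)·(3.3333) + (0.3333)·(0.3333) + (1.3333)·(1.3333)) / 5 = 45.3333/5 = 9.0667
  s[X,Y] = ((-3.6667)·(-2.3333) + (-3.6667)·(1.6667) + (2.3333)·(1.6667) + (3.3333)·(0.6667) + (0.3333)·(-3.3333) + (1.3333)·(1.6667)) / 5 = 9.6667/5 = 1.9333
  s[Y,Y] = ((-2.3333)·(-2.3333) + (1.6667)·(1.6667) + (1.6667)·(1.6667) + (0.6667)·(0.6667) + (-3.3333)·(-3.3333) + (1.6667)·(1.6667)) / 5 = 25.3333/5 = 5.0667
  Sample standard deviations s_i = √(s[i,i]):
  s(X) = √(9.0667) = 3.0111
  s(Y) = √(5.0667) = 2.2509

Step 3 — r_{ij} = s_{ij} / (s_i · s_j):
  r[X,X] = 1 (diagonal).
  r[X,Y] = 1.9333 / (3.0111 · 2.2509) = 1.9333 / 6.7777 = 0.2852
  r[Y,Y] = 1 (diagonal).

R is symmetric with unit diagonal. Assembling:

R = [[1, 0.2852],
 [0.2852, 1]]


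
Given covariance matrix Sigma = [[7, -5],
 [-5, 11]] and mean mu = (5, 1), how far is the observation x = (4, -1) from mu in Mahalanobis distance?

Step 1 — centre the observation: (x - mu) = (-1, -2).

Step 2 — invert Sigma. det(Sigma) = 7·11 - (-5)² = 52.
  Sigma^{-1} = (1/det) · [[d, -b], [-b, a]] = [[0.2115, 0.0962],
 [0.0962, 0.1346]].

Step 3 — form the quadratic (x - mu)^T · Sigma^{-1} · (x - mu):
  Sigma^{-1} · (x - mu) = (-0.4038, -0.3654).
  (x - mu)^T · [Sigma^{-1} · (x - mu)] = (-1)·(-0.4038) + (-2)·(-0.3654) = 1.1346.

Step 4 — take square root: d = √(1.1346) ≈ 1.0652.

d(x, mu) = √(1.1346) ≈ 1.0652


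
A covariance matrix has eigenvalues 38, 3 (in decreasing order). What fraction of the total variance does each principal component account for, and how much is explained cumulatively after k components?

Step 1 — total variance = trace(Sigma) = Σ λ_i = 38 + 3 = 41.

Step 2 — fraction explained by component i = λ_i / Σ λ:
  PC1: 38/41 = 0.9268
  PC2: 3/41 = 0.0732

Step 3 — cumulative fraction after k components = (λ_1 + ... + λ_k) / Σ λ:
  k = 1: 38/41 = 0.9268
  k = 2: (38 + 3)/41 = 41/41 = 1

Summary (fraction, with percent):

explained: PC1 0.9268 (92.68%), PC2 0.0732 (7.32%);  cumulative: 0.9268, 1


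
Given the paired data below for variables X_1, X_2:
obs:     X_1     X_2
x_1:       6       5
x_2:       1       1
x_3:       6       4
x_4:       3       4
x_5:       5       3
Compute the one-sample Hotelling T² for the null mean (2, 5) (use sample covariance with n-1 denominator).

Step 1 — sample mean vector:
  mean(X_1) = (6 + 1 + 6 + 3 + 5) / 5 = 21/5 = 4.2
  mean(X_2) = (5 + 1 + 4 + 4 + 3) / 5 = 17/5 = 3.4
  x̄ = (4.2, 3.4),  deviation x̄ - mu_0 = (4.2, 3.4) - (2, 5) = (2.2, -1.6).

Step 2 — sample covariance matrix, S[i,j] = (1/(n-1)) · Σ_k (x_{k,i} - mean_i) · (x_{k,j} - mean_j), divisor n-1 = 4:
  S[X_1,X_1] = ((1.8)·(1.8) + (-3.2)·(-3.2) + (1.8)·(1.8) + (-1.2)·(-1.2) + (0.8)·(0.8)) / 4 = 18.8/4 = 4.7
  S[X_1,X_2] = ((1.8)·(1.6) + (-3.2)·(-2.4) + (1.8)·(0.6) + (-1.2)·(0.6) + (0.8)·(-0.4)) / 4 = 10.6/4 = 2.65
  S[X_2,X_2] = ((1.6)·(1.6) + (-2.4)·(-2.4) + (0.6)·(0.6) + (0.6)·(0.6) + (-0.4)·(-0.4)) / 4 = 9.2/4 = 2.3
  S = [[4.7, 2.65],
 [2.65, 2.3]].

Step 3 — invert S. det(S) = 4.7·2.3 - (2.65)² = 3.7875.
  S^{-1} = (1/det) · [[d, -b], [-b, a]] = [[0.6073, -0.6997],
 [-0.6997, 1.2409]].

Step 4 — quadratic form (x̄ - mu_0)^T · S^{-1} · (x̄ - mu_0):
  S^{-1} · (x̄ - mu_0) = (2.4554, -3.5248),
  (x̄ - mu_0)^T · [...] = (2.2)·(2.4554) + (-1.6)·(-3.5248) = 11.0416.

Step 5 — scale by n: T² = 5 · 11.0416 = 55.2079.

T² ≈ 55.2079


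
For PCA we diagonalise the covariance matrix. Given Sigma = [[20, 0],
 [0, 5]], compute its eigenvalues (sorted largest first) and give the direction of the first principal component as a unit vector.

Step 1 — characteristic polynomial of 2×2 Sigma:
  det(Sigma - λI) = λ² - trace · λ + det = 0.
  trace = 20 + 5 = 25, det = 20·5 - (0)² = 100.
Step 2 — discriminant:
  Δ = trace² - 4·det = 625 - 400 = 225.
Step 3 — eigenvalues:
  λ = (trace ± √Δ)/2 = (25 ± 15)/2,
  λ_1 = 20,  λ_2 = 5.

Step 4 — unit eigenvector for λ_1: Sigma is diagonal, so its eigenvectors are the coordinate axes. λ_1 = 20 is the diagonal entry on the first coordinate axis, hence
  v_1 = (1, 0) (||v_1|| = 1).

λ_1 = 20,  λ_2 = 5;  v_1 ≈ (1, 0)


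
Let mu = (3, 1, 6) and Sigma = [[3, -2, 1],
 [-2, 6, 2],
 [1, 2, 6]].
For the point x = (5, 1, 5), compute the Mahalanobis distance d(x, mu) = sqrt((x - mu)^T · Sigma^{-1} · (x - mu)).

Step 1 — centre the observation: (x - mu) = (2, 0, -1).

Step 2 — invert Sigma (cofactor / det for 3×3, or solve directly):
  Sigma^{-1} = [[0.5517, 0.2414, -0.1724],
 [0.2414, 0.2931, -0.1379],
 [-0.1724, -0.1379, 0.2414]].

Step 3 — form the quadratic (x - mu)^T · Sigma^{-1} · (x - mu):
  Sigma^{-1} · (x - mu) = (1.2759, 0.6207, -0.5862).
  (x - mu)^T · [Sigma^{-1} · (x - mu)] = (2)·(1.2759) + (0)·(0.6207) + (-1)·(-0.5862) = 3.1379.

Step 4 — take square root: d = √(3.1379) ≈ 1.7714.

d(x, mu) = √(3.1379) ≈ 1.7714


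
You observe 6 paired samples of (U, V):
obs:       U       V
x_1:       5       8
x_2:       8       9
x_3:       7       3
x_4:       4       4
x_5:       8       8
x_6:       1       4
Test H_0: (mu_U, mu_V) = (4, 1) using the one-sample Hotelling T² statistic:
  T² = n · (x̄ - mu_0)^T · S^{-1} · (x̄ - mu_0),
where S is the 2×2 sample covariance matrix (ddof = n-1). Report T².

Step 1 — sample mean vector:
  mean(U) = (5 + 8 + 7 + 4 + 8 + 1) / 6 = 33/6 = 5.5
  mean(V) = (8 + 9 + 3 + 4 + 8 + 4) / 6 = 36/6 = 6
  x̄ = (5.5, 6),  deviation x̄ - mu_0 = (5.5, 6) - (4, 1) = (1.5, 5).

Step 2 — sample covariance matrix, S[i,j] = (1/(n-1)) · Σ_k (x_{k,i} - mean_i) · (x_{k,j} - mean_j), divisor n-1 = 5:
  S[U,U] = ((-0.5)·(-0.5) + (2.5)·(2.5) + (1.5)·(1.5) + (-1.5)·(-1.5) + (2.5)·(2.5) + (-4.5)·(-4.5)) / 5 = 37.5/5 = 7.5
  S[U,V] = ((-0.5)·(2) + (2.5)·(3) + (1.5)·(-3) + (-1.5)·(-2) + (2.5)·(2) + (-4.5)·(-2)) / 5 = 19/5 = 3.8
  S[V,V] = ((2)·(2) + (3)·(3) + (-3)·(-3) + (-2)·(-2) + (2)·(2) + (-2)·(-2)) / 5 = 34/5 = 6.8
  S = [[7.5, 3.8],
 [3.8, 6.8]].

Step 3 — invert S. det(S) = 7.5·6.8 - (3.8)² = 36.56.
  S^{-1} = (1/det) · [[d, -b], [-b, a]] = [[0.186, -0.1039],
 [-0.1039, 0.2051]].

Step 4 — quadratic form (x̄ - mu_0)^T · S^{-1} · (x̄ - mu_0):
  S^{-1} · (x̄ - mu_0) = (-0.2407, 0.8698),
  (x̄ - mu_0)^T · [...] = (1.5)·(-0.2407) + (5)·(0.8698) = 3.988.

Step 5 — scale by n: T² = 6 · 3.988 = 23.9278.

T² ≈ 23.9278


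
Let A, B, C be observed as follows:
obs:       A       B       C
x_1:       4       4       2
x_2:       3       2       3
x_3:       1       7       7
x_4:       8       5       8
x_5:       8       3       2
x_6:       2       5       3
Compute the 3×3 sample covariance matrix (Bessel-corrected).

Step 1 — column means:
  mean(A) = (4 + 3 + 1 + 8 + 8 + 2) / 6 = 26/6 = 4.3333
  mean(B) = (4 + 2 + 7 + 5 + 3 + 5) / 6 = 26/6 = 4.3333
  mean(C) = (2 + 3 + 7 + 8 + 2 + 3) / 6 = 25/6 = 4.1667

Step 2 — sample covariance S[i,j] = (1/(n-1)) · Σ_k (x_{k,i} - mean_i) · (x_{k,j} - mean_j), with n-1 = 5.
  S[A,A] = ((-0.3333)·(-0.3333) + (-1.3333)·(-1.3333) + (-3.3333)·(-3.3333) + (3.6667)·(3.6667) + (3.6667)·(3.6667) + (-2.3333)·(-2.3333)) / 5 = 45.3333/5 = 9.0667
  S[A,B] = ((-0.3333)·(-0.3333) + (-1.3333)·(-2.3333) + (-3.3333)·(2.6667) + (3.6667)·(0.6667) + (3.6667)·(-1.3333) + (-2.3333)·(0.6667)) / 5 = -9.6667/5 = -1.9333
  S[A,C] = ((-0.3333)·(-2.1667) + (-1.3333)·(-1.1667) + (-3.3333)·(2.8333) + (3.6667)·(3.8333) + (3.6667)·(-2.1667) + (-2.3333)·(-1.1667)) / 5 = 1.6667/5 = 0.3333
  S[B,B] = ((-0.3333)·(-0.3333) + (-2.3333)·(-2.3333) + (2.6667)·(2.6667) + (0.6667)·(0.6667) + (-1.3333)·(-1.3333) + (0.6667)·(0.6667)) / 5 = 15.3333/5 = 3.0667
  S[B,C] = ((-0.3333)·(-2.1667) + (-2.3333)·(-1.1667) + (2.6667)·(2.8333) + (0.6667)·(3.8333) + (-1.3333)·(-2.1667) + (0.6667)·(-1.1667)) / 5 = 15.6667/5 = 3.1333
  S[C,C] = ((-2.1667)·(-2.1667) + (-1.1667)·(-1.1667) + (2.8333)·(2.8333) + (3.8333)·(3.8333) + (-2.1667)·(-2.1667) + (-1.1667)·(-1.1667)) / 5 = 34.8333/5 = 6.9667

S is symmetric (S[j,i] = S[i,j]). Assembling:

S = [[9.0667, -1.9333, 0.3333],
 [-1.9333, 3.0667, 3.1333],
 [0.3333, 3.1333, 6.9667]]


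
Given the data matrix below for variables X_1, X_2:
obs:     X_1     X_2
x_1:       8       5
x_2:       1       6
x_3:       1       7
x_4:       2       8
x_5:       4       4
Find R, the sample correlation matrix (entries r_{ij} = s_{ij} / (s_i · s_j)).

Step 1 — column means:
  mean(X_1) = (8 + 1 + 1 + 2 + 4) / 5 = 16/5 = 3.2
  mean(X_2) = (5 + 6 + 7 + 8 + 4) / 5 = 30/5 = 6

Step 2 — sample variances and covariances s[i,j] = (1/(n-1)) · Σ_k (x_{k,i} - mean_i) · (x_{k,j} - mean_j), with n-1 = 4:
  s[X_1,X_1] = ((4.8)·(4.8) + (-2.2)·(-2.2) + (-2.2)·(-2.2) + (-1.2)·(-1.2) + (0.8)·(0.8)) / 4 = 34.8/4 = 8.7
  s[X_1,X_2] = ((4.8)·(-1) + (-2.2)·(0) + (-2.2)·(1) + (-1.2)·(2) + (0.8)·(-2)) / 4 = -11/4 = -2.75
  s[X_2,X_2] = ((-1)·(-1) + (0)·(0) + (1)·(1) + (2)·(2) + (-2)·(-2)) / 4 = 10/4 = 2.5
  Sample standard deviations s_i = √(s[i,i]):
  s(X_1) = √(8.7) = 2.9496
  s(X_2) = √(2.5) = 1.5811

Step 3 — r_{ij} = s_{ij} / (s_i · s_j):
  r[X_1,X_1] = 1 (diagonal).
  r[X_1,X_2] = -2.75 / (2.9496 · 1.5811) = -2.75 / 4.6637 = -0.5897
  r[X_2,X_2] = 1 (diagonal).

R is symmetric with unit diagonal. Assembling:

R = [[1, -0.5897],
 [-0.5897, 1]]


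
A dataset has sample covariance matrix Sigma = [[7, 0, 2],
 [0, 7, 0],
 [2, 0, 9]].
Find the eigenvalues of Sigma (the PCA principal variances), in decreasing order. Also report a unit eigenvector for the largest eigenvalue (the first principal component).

Step 1 — characteristic polynomial p(λ) = det(λI - Sigma) = λ³ - tr·λ² + c_1·λ - det, where tr = trace, c_1 = sum of the principal 2×2 minors, det = det(Sigma):
  tr = 7 + 7 + 9 = 23,
  c_1 = (7·7 - (0)²) + (7·9 - (2)²) + (7·9 - (0)²) = 49 + 59 + 63 = 171,
  det = 7·(7·9 - (0)²) - (0)·((0)·9 - (0)·(2)) + (2)·((0)·(0) - 7·(2)) = 7·(63) - (0)·(0) + (2)·(-14) = 413.
  So p(λ) = λ³ - 23λ² + 171λ - 413.
Step 2 — look for an integer root (rational root theorem: any rational root is an integer divisor of 413). Testing λ = 7:
  p(7) = 343 - 1127 + 1197 - 413 = 0  ✓
  Dividing out (λ - 7): p(λ) = (λ - 7)(λ² - 16λ + 59).
Step 3 — remaining eigenvalues from the quadratic λ² - 16λ + 59 = 0:
  Δ = 16² - 4·59 = 256 - 236 = 20,  λ = (16 ± √20)/2 = (16 ± 4.4721)/2 ≈ 10.2361 or 5.7639.
  Sorted: λ_1 = 10.2361,  λ_2 = 7,  λ_3 = 5.7639  (check: sum = 23 = tr ✓).

Step 4 — unit eigenvector for λ_1 ≈ 10.2361: v spans the null space of (Sigma - λ_1 I), whose rows are
  r_1 = (-3.2361, 0, 2),  r_2 = (0, -3.2361, 0),  r_3 = (2, 0, -1.2361).
  v is orthogonal to every row, so take v ∝ r_1 × r_2 = ((0)·(0) - (2)·(-3.2361), (2)·(0) - (-3.2361)·(0), (-3.2361)·(-3.2361) - (0)·(0)) ≈ (6.4721, 0, 10.4721).
  Let u = (6.4721, 0, 10.4721).
  ||u|| = √((6.4721)² + (0)² + (10.4721)²) = √(151.5542) ≈ 12.3107,  v_1 = u/||u|| ≈ (0.5257, 0, 0.8507) (||v_1|| = 1).

λ_1 = 10.2361,  λ_2 = 7,  λ_3 = 5.7639;  v_1 ≈ (0.5257, 0, 0.8507)


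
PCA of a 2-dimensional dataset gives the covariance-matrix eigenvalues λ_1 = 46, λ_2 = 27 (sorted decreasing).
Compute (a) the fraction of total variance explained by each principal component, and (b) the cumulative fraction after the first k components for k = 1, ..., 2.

Step 1 — total variance = trace(Sigma) = Σ λ_i = 46 + 27 = 73.

Step 2 — fraction explained by component i = λ_i / Σ λ:
  PC1: 46/73 = 0.6301
  PC2: 27/73 = 0.3699

Step 3 — cumulative fraction after k components = (λ_1 + ... + λ_k) / Σ λ:
  k = 1: 46/73 = 0.6301
  k = 2: (46 + 27)/73 = 73/73 = 1

Summary (fraction, with percent):

explained: PC1 0.6301 (63.01%), PC2 0.3699 (36.99%);  cumulative: 0.6301, 1


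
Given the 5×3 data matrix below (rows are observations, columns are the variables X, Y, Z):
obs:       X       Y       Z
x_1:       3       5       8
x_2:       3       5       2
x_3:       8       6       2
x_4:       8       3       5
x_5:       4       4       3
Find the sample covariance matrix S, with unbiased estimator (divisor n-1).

Step 1 — column means:
  mean(X) = (3 + 3 + 8 + 8 + 4) / 5 = 26/5 = 5.2
  mean(Y) = (5 + 5 + 6 + 3 + 4) / 5 = 23/5 = 4.6
  mean(Z) = (8 + 2 + 2 + 5 + 3) / 5 = 20/5 = 4

Step 2 — sample covariance S[i,j] = (1/(n-1)) · Σ_k (x_{k,i} - mean_i) · (x_{k,j} - mean_j), with n-1 = 4.
  S[X,X] = ((-2.2)·(-2.2) + (-2.2)·(-2.2) + (2.8)·(2.8) + (2.8)·(2.8) + (-1.2)·(-1.2)) / 4 = 26.8/4 = 6.7
  S[X,Y] = ((-2.2)·(0.4) + (-2.2)·(0.4) + (2.8)·(1.4) + (2.8)·(-1.6) + (-1.2)·(-0.6)) / 4 = -1.6/4 = -0.4
  S[X,Z] = ((-2.2)·(4) + (-2.2)·(-2) + (2.8)·(-2) + (2.8)·(1) + (-1.2)·(-1)) / 4 = -6/4 = -1.5
  S[Y,Y] = ((0.4)·(0.4) + (0.4)·(0.4) + (1.4)·(1.4) + (-1.6)·(-1.6) + (-0.6)·(-0.6)) / 4 = 5.2/4 = 1.3
  S[Y,Z] = ((0.4)·(4) + (0.4)·(-2) + (1.4)·(-2) + (-1.6)·(1) + (-0.6)·(-1)) / 4 = -3/4 = -0.75
  S[Z,Z] = ((4)·(4) + (-2)·(-2) + (-2)·(-2) + (1)·(1) + (-1)·(-1)) / 4 = 26/4 = 6.5

S is symmetric (S[j,i] = S[i,j]). Assembling:

S = [[6.7, -0.4, -1.5],
 [-0.4, 1.3, -0.75],
 [-1.5, -0.75, 6.5]]


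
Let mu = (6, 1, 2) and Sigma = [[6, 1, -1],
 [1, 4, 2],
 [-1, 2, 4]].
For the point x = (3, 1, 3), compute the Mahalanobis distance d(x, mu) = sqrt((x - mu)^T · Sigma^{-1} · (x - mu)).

Step 1 — centre the observation: (x - mu) = (-3, 0, 1).

Step 2 — invert Sigma (cofactor / det for 3×3, or solve directly):
  Sigma^{-1} = [[0.2, -0.1, 0.1],
 [-0.1, 0.3833, -0.2167],
 [0.1, -0.2167, 0.3833]].

Step 3 — form the quadratic (x - mu)^T · Sigma^{-1} · (x - mu):
  Sigma^{-1} · (x - mu) = (-0.5, 0.0833, 0.0833).
  (x - mu)^T · [Sigma^{-1} · (x - mu)] = (-3)·(-0.5) + (0)·(0.0833) + (1)·(0.0833) = 1.5833.

Step 4 — take square root: d = √(1.5833) ≈ 1.2583.

d(x, mu) = √(1.5833) ≈ 1.2583


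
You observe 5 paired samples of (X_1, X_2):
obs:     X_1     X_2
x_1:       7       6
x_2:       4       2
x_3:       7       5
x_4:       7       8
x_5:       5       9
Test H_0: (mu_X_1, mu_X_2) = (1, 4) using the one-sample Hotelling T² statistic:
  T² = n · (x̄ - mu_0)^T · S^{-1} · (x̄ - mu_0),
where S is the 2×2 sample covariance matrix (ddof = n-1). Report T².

Step 1 — sample mean vector:
  mean(X_1) = (7 + 4 + 7 + 7 + 5) / 5 = 30/5 = 6
  mean(X_2) = (6 + 2 + 5 + 8 + 9) / 5 = 30/5 = 6
  x̄ = (6, 6),  deviation x̄ - mu_0 = (6, 6) - (1, 4) = (5, 2).

Step 2 — sample covariance matrix, S[i,j] = (1/(n-1)) · Σ_k (x_{k,i} - mean_i) · (x_{k,j} - mean_j), divisor n-1 = 4:
  S[X_1,X_1] = ((1)·(1) + (-2)·(-2) + (1)·(1) + (1)·(1) + (-1)·(-1)) / 4 = 8/4 = 2
  S[X_1,X_2] = ((1)·(0) + (-2)·(-4) + (1)·(-1) + (1)·(2) + (-1)·(3)) / 4 = 6/4 = 1.5
  S[X_2,X_2] = ((0)·(0) + (-4)·(-4) + (-1)·(-1) + (2)·(2) + (3)·(3)) / 4 = 30/4 = 7.5
  S = [[2, 1.5],
 [1.5, 7.5]].

Step 3 — invert S. det(S) = 2·7.5 - (1.5)² = 12.75.
  S^{-1} = (1/det) · [[d, -b], [-b, a]] = [[0.5882, -0.1176],
 [-0.1176, 0.1569]].

Step 4 — quadratic form (x̄ - mu_0)^T · S^{-1} · (x̄ - mu_0):
  S^{-1} · (x̄ - mu_0) = (2.7059, -0.2745),
  (x̄ - mu_0)^T · [...] = (5)·(2.7059) + (2)·(-0.2745) = 12.9804.

Step 5 — scale by n: T² = 5 · 12.9804 = 64.902.

T² ≈ 64.902
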